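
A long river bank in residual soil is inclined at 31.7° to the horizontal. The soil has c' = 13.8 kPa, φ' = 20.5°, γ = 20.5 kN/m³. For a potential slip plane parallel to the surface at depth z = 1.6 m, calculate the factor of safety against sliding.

FS = 1.55

For an infinite slope with a slip plane parallel to the surface (no pore pressure): FS = [c' + γz cos²β tanφ'] / [γz sinβ cosβ].
γz = 20.5·1.6 = 32.80 kN/m²
Numerator = 13.8 + 32.80·cos²31.7°·tan20.5° = 13.8 + 32.80·0.7239·0.3739 = 22.677 kPa
Denominator = 32.80·sin31.7°·cos31.7° = 32.80·0.5255·0.8508 = 14.664 kPa
FS = 22.677 / 14.664 = 1.546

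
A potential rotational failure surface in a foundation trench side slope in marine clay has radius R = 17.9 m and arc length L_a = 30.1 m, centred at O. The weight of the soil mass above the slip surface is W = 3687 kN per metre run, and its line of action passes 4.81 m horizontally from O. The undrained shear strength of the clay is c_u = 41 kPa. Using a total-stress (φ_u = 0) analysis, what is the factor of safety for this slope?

FS = 1.25

Taking moments about the centre O, the resisting moment is provided by the undrained shear strength acting along the arc:
M_R = c_u·L_a·R = 41·30.10·17.9 = 22090.4 kN·m/m
M_D = W·d = 3687·4.81 = 17734.5 kN·m/m
FS = M_R / M_D = 22090.4 / 17734.5 = 1.246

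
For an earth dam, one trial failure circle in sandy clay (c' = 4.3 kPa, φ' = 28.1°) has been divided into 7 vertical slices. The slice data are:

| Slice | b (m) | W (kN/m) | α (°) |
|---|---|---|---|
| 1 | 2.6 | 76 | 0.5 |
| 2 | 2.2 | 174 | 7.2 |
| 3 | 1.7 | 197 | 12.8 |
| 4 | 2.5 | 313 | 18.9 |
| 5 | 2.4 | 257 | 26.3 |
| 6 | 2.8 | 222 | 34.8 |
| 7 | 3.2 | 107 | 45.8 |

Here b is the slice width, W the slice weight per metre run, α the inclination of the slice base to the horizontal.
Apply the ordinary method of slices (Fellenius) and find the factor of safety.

Ordinary method of slices: FS = Σ[c'·Δl_i + (W_i cosα_i)·tanφ'] / Σ W_i sinα_i, with Δl_i = b_i / cosα_i.
Slice 1: Δl = 2.6/cos0.5° = 2.600 m; N'_1 = 76·cos0.5° = 76.0; c'Δl = 11.18; W sinα = 0.7
Slice 2: Δl = 2.2/cos7.2° = 2.217 m; N'_2 = 174·cos7.2° = 172.6; c'Δl = 9.54; W sinα = 21.8
Slice 3: Δl = 1.7/cos12.8° = 1.743 m; N'_3 = 197·cos12.8° = 192.1; c'Δl = 7.50; W sinα = 43.6
Slice 4: Δl = 2.5/cos18.9° = 2.642 m; N'_4 = 313·cos18.9° = 296.1; c'Δl = 11.36; W sinα = 101.4
Slice 5: Δl = 2.4/cos26.3° = 2.677 m; N'_5 = 257·cos26.3° = 230.4; c'Δl = 11.51; W sinα = 113.9
Slice 6: Δl = 2.8/cos34.8° = 3.410 m; N'_6 = 222·cos34.8° = 182.3; c'Δl = 14.66; W sinα = 126.7
Slice 7: Δl = 3.2/cos45.8° = 4.590 m; N'_7 = 107·cos45.8° = 74.6; c'Δl = 19.74; W sinα = 76.7
Σc'Δl = 85.5 kN/m; ΣN' = 1224.1 kN/m; ΣW sinα = 484.8 kN/m
Resisting = 85.5 + 1224.1·tan28.1° = 85.5 + 653.6 = 739.1 kN/m
FS = 739.1 / 484.8 = 1.525

FS = 1.52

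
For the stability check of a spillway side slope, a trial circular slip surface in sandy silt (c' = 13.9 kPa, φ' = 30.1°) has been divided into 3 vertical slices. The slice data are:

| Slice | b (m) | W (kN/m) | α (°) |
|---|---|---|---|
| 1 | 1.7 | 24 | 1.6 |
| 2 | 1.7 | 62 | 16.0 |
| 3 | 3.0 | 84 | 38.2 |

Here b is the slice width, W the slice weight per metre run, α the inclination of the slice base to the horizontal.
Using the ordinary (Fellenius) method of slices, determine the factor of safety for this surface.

FS = 2.70

Ordinary method of slices: FS = Σ[c'·Δl_i + (W_i cosα_i)·tanφ'] / Σ W_i sinα_i, with Δl_i = b_i / cosα_i.
Slice 1: Δl = 1.7/cos1.6° = 1.701 m; N'_1 = 24·cos1.6° = 24.0; c'Δl = 23.64; W sinα = 0.7
Slice 2: Δl = 1.7/cos16.0° = 1.769 m; N'_2 = 62·cos16.0° = 59.6; c'Δl = 24.58; W sinα = 17.1
Slice 3: Δl = 3.0/cos38.2° = 3.817 m; N'_3 = 84·cos38.2° = 66.0; c'Δl = 53.06; W sinα = 51.9
Σc'Δl = 101.3 kN/m; ΣN' = 149.6 kN/m; ΣW sinα = 69.7 kN/m
Resisting = 101.3 + 149.6·tan30.1° = 101.3 + 86.7 = 188.0 kN/m
FS = 188.0 / 69.7 = 2.697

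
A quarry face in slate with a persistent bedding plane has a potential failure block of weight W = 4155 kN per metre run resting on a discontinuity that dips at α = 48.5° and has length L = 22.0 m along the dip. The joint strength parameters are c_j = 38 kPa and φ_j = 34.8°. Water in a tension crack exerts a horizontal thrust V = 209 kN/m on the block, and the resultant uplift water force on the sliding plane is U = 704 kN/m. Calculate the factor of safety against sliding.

FS = 0.66

Resolving the block weight along and normal to the plane and applying the Mohr–Coulomb strength on the joint:
N' = W cosα − U − V sinα = 4155·cos48.5° − 704 − 209·sin48.5° = 1892.7 kN/m
Driving force T = W sinα + V cosα = 4155·sin48.5° + 209·cos48.5° = 3250.4 kN/m
Resisting force R = c_j·L + N'·tanφ_j = 38·22.0 + 1892.7·tan34.8° = 836.0 + 1315.4 = 2151.4 kN/m
FS = R / T = 2151.4 / 3250.4 = 0.662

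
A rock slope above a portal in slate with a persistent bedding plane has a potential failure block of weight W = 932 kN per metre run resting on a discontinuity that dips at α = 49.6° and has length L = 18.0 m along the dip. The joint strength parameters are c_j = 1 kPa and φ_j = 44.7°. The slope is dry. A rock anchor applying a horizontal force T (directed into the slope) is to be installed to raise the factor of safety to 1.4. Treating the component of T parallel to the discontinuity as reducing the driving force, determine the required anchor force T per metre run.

T = 228 kN/m

Resolving forces along and normal to the sliding plane, with the horizontal anchor force T adding T·sinα to the effective normal force and T·cosα acting up the plane against the driving force:
FS = [c_jL + (W cosα + T sinα) tanφ_j] / [W sinα − T cosα]
Without the anchor: N' = 604.0 kN/m, driving T_d = 709.8 kN/m, resisting R = 1·18.0 + 604.0·tan44.7° = 615.8 kN/m, FS = 0.87.
Setting FS = 1.4 and solving for T:
1.4·(709.8 − T cos49.6°) = 615.8 + T sin49.6°·tan44.7°
T·(sin49.6°·tan44.7° + 1.4·cos49.6°) = 1.4·709.8 − 615.8
T·(0.7615·0.9896 + 1.4·0.6481) = 993.7 − 615.8 = 377.9
T·1.6610 = 377.9
T = 227.5 kN/m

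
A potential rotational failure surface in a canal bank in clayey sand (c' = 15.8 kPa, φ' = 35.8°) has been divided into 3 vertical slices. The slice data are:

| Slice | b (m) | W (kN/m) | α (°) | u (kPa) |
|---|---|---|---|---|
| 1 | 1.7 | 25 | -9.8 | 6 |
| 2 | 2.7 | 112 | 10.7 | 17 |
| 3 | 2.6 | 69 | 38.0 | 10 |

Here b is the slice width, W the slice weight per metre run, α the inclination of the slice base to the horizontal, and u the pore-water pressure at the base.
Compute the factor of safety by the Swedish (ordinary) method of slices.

Ordinary method of slices: FS = Σ[c'·Δl_i + (W_i cosα_i − u_i·Δl_i)·tanφ'] / Σ W_i sinα_i, with Δl_i = b_i / cosα_i.
Slice 1: Δl = 1.7/cos(-9.8°) = 1.725 m; N'_1 = 25·cos(-9.8°) − 6·1.725 = 14.3; c'Δl = 27.26; W sinα = -4.3
Slice 2: Δl = 2.7/cos10.7° = 2.748 m; N'_2 = 112·cos10.7° − 17·2.748 = 63.3; c'Δl = 43.41; W sinα = 20.8
Slice 3: Δl = 2.6/cos38.0° = 3.299 m; N'_3 = 69·cos38.0° − 10·3.299 = 21.4; c'Δl = 52.13; W sinα = 42.5
Σc'Δl = 122.8 kN/m; ΣN' = 99.0 kN/m; ΣW sinα = 59.0 kN/m
Resisting = 122.8 + 99.0·tan35.8° = 122.8 + 71.4 = 194.2 kN/m
FS = 194.2 / 59.0 = 3.291

FS = 3.29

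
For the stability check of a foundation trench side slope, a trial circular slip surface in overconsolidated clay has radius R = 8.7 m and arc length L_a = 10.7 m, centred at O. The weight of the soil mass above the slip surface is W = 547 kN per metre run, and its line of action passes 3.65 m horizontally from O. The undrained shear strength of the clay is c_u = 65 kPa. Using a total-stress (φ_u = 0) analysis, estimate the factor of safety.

FS = 3.03

Taking moments about the centre O, the resisting moment is provided by the undrained shear strength acting along the arc:
M_R = c_u·L_a·R = 65·10.70·8.7 = 6050.8 kN·m/m
M_D = W·d = 547·3.65 = 1996.5 kN·m/m
FS = M_R / M_D = 6050.8 / 1996.5 = 3.031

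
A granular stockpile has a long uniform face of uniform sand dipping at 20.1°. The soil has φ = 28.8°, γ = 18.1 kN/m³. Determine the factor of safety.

For a dry cohesionless infinite slope the factor of safety is FS = tanφ / tanβ.
FS = tan28.8° / tan20.1° = 0.5498 / 0.3659 = 1.502

FS = 1.50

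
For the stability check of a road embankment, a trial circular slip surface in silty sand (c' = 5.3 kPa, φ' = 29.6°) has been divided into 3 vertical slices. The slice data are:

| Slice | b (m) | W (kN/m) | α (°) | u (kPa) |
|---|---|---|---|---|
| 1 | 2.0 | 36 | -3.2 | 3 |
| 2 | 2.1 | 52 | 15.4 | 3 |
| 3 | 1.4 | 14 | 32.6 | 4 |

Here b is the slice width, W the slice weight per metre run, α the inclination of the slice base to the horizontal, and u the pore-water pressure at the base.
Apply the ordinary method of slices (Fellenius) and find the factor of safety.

FS = 3.91

Ordinary method of slices: FS = Σ[c'·Δl_i + (W_i cosα_i − u_i·Δl_i)·tanφ'] / Σ W_i sinα_i, with Δl_i = b_i / cosα_i.
Slice 1: Δl = 2.0/cos(-3.2°) = 2.003 m; N'_1 = 36·cos(-3.2°) − 3·2.003 = 29.9; c'Δl = 10.62; W sinα = -2.0
Slice 2: Δl = 2.1/cos15.4° = 2.178 m; N'_2 = 52·cos15.4° − 3·2.178 = 43.6; c'Δl = 11.54; W sinα = 13.8
Slice 3: Δl = 1.4/cos32.6° = 1.662 m; N'_3 = 14·cos32.6° − 4·1.662 = 5.1; c'Δl = 8.81; W sinα = 7.5
Σc'Δl = 31.0 kN/m; ΣN' = 78.7 kN/m; ΣW sinα = 19.3 kN/m
Resisting = 31.0 + 78.7·tan29.6° = 31.0 + 44.7 = 75.7 kN/m
FS = 75.7 / 19.3 = 3.912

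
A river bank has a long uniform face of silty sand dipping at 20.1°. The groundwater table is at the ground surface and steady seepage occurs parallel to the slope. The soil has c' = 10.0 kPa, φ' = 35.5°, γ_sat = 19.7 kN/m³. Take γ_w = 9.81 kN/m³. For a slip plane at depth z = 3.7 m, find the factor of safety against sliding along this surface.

With seepage parallel to the slope and the water table at the surface, the effective normal stress on the slip plane uses the buoyant unit weight γ' = γ_sat − γ_w while the driving shear stress uses γ_sat:
FS = [c' + γ' z cos²β tanφ'] / [γ_sat z sinβ cosβ]
γ' = 19.7 − 9.81 = 9.89 kN/m³
Numerator = 10.0 + 9.89·3.7·cos²20.1°·tan35.5° = 10.0 + 9.89·3.7·0.8819·0.7133 = 33.019 kPa
Denominator = 19.7·3.7·sin20.1°·cos20.1° = 19.7·3.7·0.3437·0.9391 = 23.524 kPa
FS = 33.019 / 23.524 = 1.404

FS = 1.40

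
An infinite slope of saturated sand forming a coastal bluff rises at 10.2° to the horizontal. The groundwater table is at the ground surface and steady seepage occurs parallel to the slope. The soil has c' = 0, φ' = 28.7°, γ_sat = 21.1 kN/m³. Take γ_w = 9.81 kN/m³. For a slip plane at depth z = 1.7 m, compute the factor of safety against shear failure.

With seepage parallel to the slope and the water table at the surface, the effective normal stress on the slip plane uses the buoyant unit weight γ' = γ_sat − γ_w while the driving shear stress uses γ_sat:
FS = [c' + γ' z cos²β tanφ'] / [γ_sat z sinβ cosβ]
(For c' = 0 this reduces to FS = (γ'/γ_sat)·tanφ'/tanβ.)
γ' = 21.1 − 9.81 = 11.29 kN/m³
Numerator = 0.0 + 11.29·1.7·cos²10.2°·tan28.7° = 0.0 + 11.29·1.7·0.9686·0.5475 = 10.178 kPa
Denominator = 21.1·1.7·sin10.2°·cos10.2° = 21.1·1.7·0.1771·0.9842 = 6.252 kPa
FS = 10.178 / 6.252 = 1.628

FS = 1.63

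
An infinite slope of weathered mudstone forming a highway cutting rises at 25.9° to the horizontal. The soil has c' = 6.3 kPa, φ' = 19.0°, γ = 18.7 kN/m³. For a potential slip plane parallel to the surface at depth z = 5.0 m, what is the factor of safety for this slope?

For an infinite slope with a slip plane parallel to the surface (no pore pressure): FS = [c' + γz cos²β tanφ'] / [γz sinβ cosβ].
γz = 18.7·5.0 = 93.50 kN/m²
Numerator = 6.3 + 93.50·cos²25.9°·tan19.0° = 6.3 + 93.50·0.8092·0.3443 = 32.352 kPa
Denominator = 93.50·sin25.9°·cos25.9° = 93.50·0.4368·0.8996 = 36.739 kPa
FS = 32.352 / 36.739 = 0.881

FS = 0.88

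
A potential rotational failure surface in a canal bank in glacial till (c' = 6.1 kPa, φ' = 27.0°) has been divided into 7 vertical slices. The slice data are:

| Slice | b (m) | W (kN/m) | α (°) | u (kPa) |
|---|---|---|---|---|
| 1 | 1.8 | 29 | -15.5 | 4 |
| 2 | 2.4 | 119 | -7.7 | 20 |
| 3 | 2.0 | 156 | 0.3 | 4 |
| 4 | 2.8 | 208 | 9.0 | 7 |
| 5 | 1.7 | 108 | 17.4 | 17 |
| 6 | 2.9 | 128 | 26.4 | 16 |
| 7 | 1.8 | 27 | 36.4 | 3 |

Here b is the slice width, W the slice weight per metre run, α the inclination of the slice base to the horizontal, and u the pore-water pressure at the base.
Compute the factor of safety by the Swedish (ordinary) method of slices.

FS = 3.42

Ordinary method of slices: FS = Σ[c'·Δl_i + (W_i cosα_i − u_i·Δl_i)·tanφ'] / Σ W_i sinα_i, with Δl_i = b_i / cosα_i.
Slice 1: Δl = 1.8/cos(-15.5°) = 1.868 m; N'_1 = 29·cos(-15.5°) − 4·1.868 = 20.5; c'Δl = 11.39; W sinα = -7.7
Slice 2: Δl = 2.4/cos(-7.7°) = 2.422 m; N'_2 = 119·cos(-7.7°) − 20·2.422 = 69.5; c'Δl = 14.77; W sinα = -15.9
Slice 3: Δl = 2.0/cos0.3° = 2.000 m; N'_3 = 156·cos0.3° − 4·2.000 = 148.0; c'Δl = 12.20; W sinα = 0.8
Slice 4: Δl = 2.8/cos9.0° = 2.835 m; N'_4 = 208·cos9.0° − 7·2.835 = 185.6; c'Δl = 17.29; W sinα = 32.5
Slice 5: Δl = 1.7/cos17.4° = 1.782 m; N'_5 = 108·cos17.4° − 17·1.782 = 72.8; c'Δl = 10.87; W sinα = 32.3
Slice 6: Δl = 2.9/cos26.4° = 3.238 m; N'_6 = 128·cos26.4° − 16·3.238 = 62.8; c'Δl = 19.75; W sinα = 56.9
Slice 7: Δl = 1.8/cos36.4° = 2.236 m; N'_7 = 27·cos36.4° − 3·2.236 = 15.0; c'Δl = 13.64; W sinα = 16.0
Σc'Δl = 99.9 kN/m; ΣN' = 574.2 kN/m; ΣW sinα = 114.9 kN/m
Resisting = 99.9 + 574.2·tan27.0° = 99.9 + 292.6 = 392.5 kN/m
FS = 392.5 / 114.9 = 3.416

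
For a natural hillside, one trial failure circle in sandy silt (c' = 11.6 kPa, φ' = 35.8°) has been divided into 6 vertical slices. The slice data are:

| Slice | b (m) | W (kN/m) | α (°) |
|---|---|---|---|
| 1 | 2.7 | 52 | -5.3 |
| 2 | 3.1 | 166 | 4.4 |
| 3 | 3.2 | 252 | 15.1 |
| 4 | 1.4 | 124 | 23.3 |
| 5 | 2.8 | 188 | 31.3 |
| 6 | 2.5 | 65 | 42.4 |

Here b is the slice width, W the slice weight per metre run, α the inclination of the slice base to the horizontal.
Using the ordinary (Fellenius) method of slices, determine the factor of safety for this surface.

Ordinary method of slices: FS = Σ[c'·Δl_i + (W_i cosα_i)·tanφ'] / Σ W_i sinα_i, with Δl_i = b_i / cosα_i.
Slice 1: Δl = 2.7/cos(-5.3°) = 2.712 m; N'_1 = 52·cos(-5.3°) = 51.8; c'Δl = 31.45; W sinα = -4.8
Slice 2: Δl = 3.1/cos4.4° = 3.109 m; N'_2 = 166·cos4.4° = 165.5; c'Δl = 36.07; W sinα = 12.7
Slice 3: Δl = 3.2/cos15.1° = 3.314 m; N'_3 = 252·cos15.1° = 243.3; c'Δl = 38.45; W sinα = 65.6
Slice 4: Δl = 1.4/cos23.3° = 1.524 m; N'_4 = 124·cos23.3° = 113.9; c'Δl = 17.68; W sinα = 49.0
Slice 5: Δl = 2.8/cos31.3° = 3.277 m; N'_5 = 188·cos31.3° = 160.6; c'Δl = 38.01; W sinα = 97.7
Slice 6: Δl = 2.5/cos42.4° = 3.385 m; N'_6 = 65·cos42.4° = 48.0; c'Δl = 39.27; W sinα = 43.8
Σc'Δl = 200.9 kN/m; ΣN' = 783.1 kN/m; ΣW sinα = 264.1 kN/m
Resisting = 200.9 + 783.1·tan35.8° = 200.9 + 564.8 = 765.7 kN/m
FS = 765.7 / 264.1 = 2.899

FS = 2.90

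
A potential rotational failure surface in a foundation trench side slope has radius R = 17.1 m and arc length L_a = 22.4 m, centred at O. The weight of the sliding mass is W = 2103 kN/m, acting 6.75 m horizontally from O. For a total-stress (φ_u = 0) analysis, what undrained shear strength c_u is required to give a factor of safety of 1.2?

FS = c_u·L_a·R / (W·d), so c_u = FS·W·d / (L_a·R).
c_u = 1.2·2103·6.75 / (22.40·17.1) = 17034.3 / 383.04 = 44.47 kPa

c_u = 44.5 kPa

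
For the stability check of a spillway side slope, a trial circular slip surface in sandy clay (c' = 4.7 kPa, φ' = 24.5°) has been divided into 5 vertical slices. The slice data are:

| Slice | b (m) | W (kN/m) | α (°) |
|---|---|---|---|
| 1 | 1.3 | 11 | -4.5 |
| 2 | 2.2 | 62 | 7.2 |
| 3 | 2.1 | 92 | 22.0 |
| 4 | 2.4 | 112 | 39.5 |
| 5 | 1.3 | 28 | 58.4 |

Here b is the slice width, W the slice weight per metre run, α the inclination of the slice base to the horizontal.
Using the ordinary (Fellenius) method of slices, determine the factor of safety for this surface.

Ordinary method of slices: FS = Σ[c'·Δl_i + (W_i cosα_i)·tanφ'] / Σ W_i sinα_i, with Δl_i = b_i / cosα_i.
Slice 1: Δl = 1.3/cos(-4.5°) = 1.304 m; N'_1 = 11·cos(-4.5°) = 11.0; c'Δl = 6.13; W sinα = -0.9
Slice 2: Δl = 2.2/cos7.2° = 2.217 m; N'_2 = 62·cos7.2° = 61.5; c'Δl = 10.42; W sinα = 7.8
Slice 3: Δl = 2.1/cos22.0° = 2.265 m; N'_3 = 92·cos22.0° = 85.3; c'Δl = 10.65; W sinα = 34.5
Slice 4: Δl = 2.4/cos39.5° = 3.110 m; N'_4 = 112·cos39.5° = 86.4; c'Δl = 14.62; W sinα = 71.2
Slice 5: Δl = 1.3/cos58.4° = 2.481 m; N'_5 = 28·cos58.4° = 14.7; c'Δl = 11.66; W sinα = 23.8
Σc'Δl = 53.5 kN/m; ΣN' = 258.9 kN/m; ΣW sinα = 136.5 kN/m
Resisting = 53.5 + 258.9·tan24.5° = 53.5 + 118.0 = 171.4 kN/m
FS = 171.4 / 136.5 = 1.256

FS = 1.26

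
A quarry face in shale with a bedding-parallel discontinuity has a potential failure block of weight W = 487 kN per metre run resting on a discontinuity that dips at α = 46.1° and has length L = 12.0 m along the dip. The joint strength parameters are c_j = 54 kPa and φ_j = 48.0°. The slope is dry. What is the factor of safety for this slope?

Resolving the block weight along and normal to the plane and applying the Mohr–Coulomb strength on the joint:
N' = W cosα = 487·cos46.1° = 337.7 kN/m
Driving force T = W sinα = 487·sin46.1° = 350.9 kN/m
Resisting force R = c_j·L + N'·tanφ_j = 54·12.0 + 337.7·tan48.0° = 648.0 + 375.0 = 1023.0 kN/m
FS = R / T = 1023.0 / 350.9 = 2.915

FS = 2.92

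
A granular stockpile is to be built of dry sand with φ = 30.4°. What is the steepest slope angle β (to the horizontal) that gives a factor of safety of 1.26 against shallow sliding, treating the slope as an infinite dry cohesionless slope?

β = 25.0°

For an infinite dry cohesionless slope FS = tanφ/tanβ, so tanβ = tanφ / FS.
tanβ = tan30.4° / 1.26 = 0.5867 / 1.26 = 0.4656
β = arctan(0.4656) = 24.97°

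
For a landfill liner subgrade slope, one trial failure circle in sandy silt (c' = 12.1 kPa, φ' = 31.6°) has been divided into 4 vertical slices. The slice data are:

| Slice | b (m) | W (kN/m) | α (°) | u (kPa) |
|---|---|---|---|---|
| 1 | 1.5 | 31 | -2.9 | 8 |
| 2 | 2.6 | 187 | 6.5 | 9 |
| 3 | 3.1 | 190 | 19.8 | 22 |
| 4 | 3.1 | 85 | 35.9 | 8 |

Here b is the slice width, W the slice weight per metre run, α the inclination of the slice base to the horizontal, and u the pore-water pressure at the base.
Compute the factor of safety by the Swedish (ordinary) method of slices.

Ordinary method of slices: FS = Σ[c'·Δl_i + (W_i cosα_i − u_i·Δl_i)·tanφ'] / Σ W_i sinα_i, with Δl_i = b_i / cosα_i.
Slice 1: Δl = 1.5/cos(-2.9°) = 1.502 m; N'_1 = 31·cos(-2.9°) − 8·1.502 = 18.9; c'Δl = 18.17; W sinα = -1.6
Slice 2: Δl = 2.6/cos6.5° = 2.617 m; N'_2 = 187·cos6.5° − 9·2.617 = 162.2; c'Δl = 31.66; W sinα = 21.2
Slice 3: Δl = 3.1/cos19.8° = 3.295 m; N'_3 = 190·cos19.8° − 22·3.295 = 106.3; c'Δl = 39.87; W sinα = 64.4
Slice 4: Δl = 3.1/cos35.9° = 3.827 m; N'_4 = 85·cos35.9° − 8·3.827 = 38.2; c'Δl = 46.31; W sinα = 49.8
Σc'Δl = 136.0 kN/m; ΣN' = 325.7 kN/m; ΣW sinα = 133.8 kN/m
Resisting = 136.0 + 325.7·tan31.6° = 136.0 + 200.4 = 336.4 kN/m
FS = 336.4 / 133.8 = 2.514

FS = 2.51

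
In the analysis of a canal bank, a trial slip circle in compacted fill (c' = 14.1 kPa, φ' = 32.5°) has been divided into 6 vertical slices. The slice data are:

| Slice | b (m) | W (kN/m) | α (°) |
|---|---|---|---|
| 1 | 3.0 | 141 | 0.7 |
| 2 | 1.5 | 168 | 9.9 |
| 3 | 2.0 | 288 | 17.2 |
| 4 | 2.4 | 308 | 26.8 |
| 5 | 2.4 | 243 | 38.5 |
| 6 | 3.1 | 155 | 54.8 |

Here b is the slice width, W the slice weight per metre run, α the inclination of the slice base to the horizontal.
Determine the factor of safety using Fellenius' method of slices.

FS = 1.83

Ordinary method of slices: FS = Σ[c'·Δl_i + (W_i cosα_i)·tanφ'] / Σ W_i sinα_i, with Δl_i = b_i / cosα_i.
Slice 1: Δl = 3.0/cos0.7° = 3.000 m; N'_1 = 141·cos0.7° = 141.0; c'Δl = 42.30; W sinα = 1.7
Slice 2: Δl = 1.5/cos9.9° = 1.523 m; N'_2 = 168·cos9.9° = 165.5; c'Δl = 21.47; W sinα = 28.9
Slice 3: Δl = 2.0/cos17.2° = 2.094 m; N'_3 = 288·cos17.2° = 275.1; c'Δl = 29.52; W sinα = 85.2
Slice 4: Δl = 2.4/cos26.8° = 2.689 m; N'_4 = 308·cos26.8° = 274.9; c'Δl = 37.91; W sinα = 138.9
Slice 5: Δl = 2.4/cos38.5° = 3.067 m; N'_5 = 243·cos38.5° = 190.2; c'Δl = 43.24; W sinα = 151.3
Slice 6: Δl = 3.1/cos54.8° = 5.378 m; N'_6 = 155·cos54.8° = 89.3; c'Δl = 75.83; W sinα = 126.7
Σc'Δl = 250.3 kN/m; ΣN' = 1136.0 kN/m; ΣW sinα = 532.6 kN/m
Resisting = 250.3 + 1136.0·tan32.5° = 250.3 + 723.7 = 974.0 kN/m
FS = 974.0 / 532.6 = 1.829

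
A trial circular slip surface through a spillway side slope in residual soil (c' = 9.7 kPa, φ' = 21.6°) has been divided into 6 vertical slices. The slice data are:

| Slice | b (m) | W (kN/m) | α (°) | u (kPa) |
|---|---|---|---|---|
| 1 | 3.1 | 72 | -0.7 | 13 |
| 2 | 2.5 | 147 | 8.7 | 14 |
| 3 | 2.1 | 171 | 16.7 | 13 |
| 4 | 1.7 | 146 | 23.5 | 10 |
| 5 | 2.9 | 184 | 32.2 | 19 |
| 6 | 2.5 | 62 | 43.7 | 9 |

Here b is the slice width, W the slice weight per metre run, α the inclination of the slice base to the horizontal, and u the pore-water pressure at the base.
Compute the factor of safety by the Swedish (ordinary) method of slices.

Ordinary method of slices: FS = Σ[c'·Δl_i + (W_i cosα_i − u_i·Δl_i)·tanφ'] / Σ W_i sinα_i, with Δl_i = b_i / cosα_i.
Slice 1: Δl = 3.1/cos(-0.7°) = 3.100 m; N'_1 = 72·cos(-0.7°) − 13·3.100 = 31.7; c'Δl = 30.07; W sinα = -0.9
Slice 2: Δl = 2.5/cos8.7° = 2.529 m; N'_2 = 147·cos8.7° − 14·2.529 = 109.9; c'Δl = 24.53; W sinα = 22.2
Slice 3: Δl = 2.1/cos16.7° = 2.192 m; N'_3 = 171·cos16.7° − 13·2.192 = 135.3; c'Δl = 21.27; W sinα = 49.1
Slice 4: Δl = 1.7/cos23.5° = 1.854 m; N'_4 = 146·cos23.5° − 10·1.854 = 115.4; c'Δl = 17.98; W sinα = 58.2
Slice 5: Δl = 2.9/cos32.2° = 3.427 m; N'_5 = 184·cos32.2° − 19·3.427 = 90.6; c'Δl = 33.24; W sinα = 98.0
Slice 6: Δl = 2.5/cos43.7° = 3.458 m; N'_6 = 62·cos43.7° − 9·3.458 = 13.7; c'Δl = 33.54; W sinα = 42.8
Σc'Δl = 160.6 kN/m; ΣN' = 496.5 kN/m; ΣW sinα = 269.6 kN/m
Resisting = 160.6 + 496.5·tan21.6° = 160.6 + 196.6 = 357.2 kN/m
FS = 357.2 / 269.6 = 1.325

FS = 1.33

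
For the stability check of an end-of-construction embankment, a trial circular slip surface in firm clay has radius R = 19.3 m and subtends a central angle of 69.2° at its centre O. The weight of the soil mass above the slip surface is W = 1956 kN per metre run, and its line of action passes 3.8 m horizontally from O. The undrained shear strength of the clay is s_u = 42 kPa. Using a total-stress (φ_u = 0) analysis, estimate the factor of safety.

Taking moments about the centre O, the resisting moment is provided by the undrained shear strength acting along the arc:
Arc length L_a = R·θ = 19.3·(69.2°·π/180) = 19.3·1.2078 = 23.31 m
M_R = s_u·L_a·R = 42·23.31·19.3 = 18895.0 kN·m/m
M_D = W·d = 1956·3.8 = 7432.8 kN·m/m
FS = M_R / M_D = 18895.0 / 7432.8 = 2.542

FS = 2.54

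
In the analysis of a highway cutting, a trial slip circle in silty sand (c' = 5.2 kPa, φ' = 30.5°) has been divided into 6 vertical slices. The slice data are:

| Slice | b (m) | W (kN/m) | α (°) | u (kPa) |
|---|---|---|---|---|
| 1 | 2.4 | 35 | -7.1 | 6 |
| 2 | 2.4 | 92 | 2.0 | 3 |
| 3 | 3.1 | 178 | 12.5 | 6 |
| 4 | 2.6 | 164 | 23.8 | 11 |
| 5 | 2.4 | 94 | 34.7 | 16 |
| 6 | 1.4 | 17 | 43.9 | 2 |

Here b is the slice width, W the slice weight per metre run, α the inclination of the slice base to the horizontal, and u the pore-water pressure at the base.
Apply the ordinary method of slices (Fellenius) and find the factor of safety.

FS = 1.94

Ordinary method of slices: FS = Σ[c'·Δl_i + (W_i cosα_i − u_i·Δl_i)·tanφ'] / Σ W_i sinα_i, with Δl_i = b_i / cosα_i.
Slice 1: Δl = 2.4/cos(-7.1°) = 2.419 m; N'_1 = 35·cos(-7.1°) − 6·2.419 = 20.2; c'Δl = 12.58; W sinα = -4.3
Slice 2: Δl = 2.4/cos2.0° = 2.401 m; N'_2 = 92·cos2.0° − 3·2.401 = 84.7; c'Δl = 12.49; W sinα = 3.2
Slice 3: Δl = 3.1/cos12.5° = 3.175 m; N'_3 = 178·cos12.5° − 6·3.175 = 154.7; c'Δl = 16.51; W sinα = 38.5
Slice 4: Δl = 2.6/cos23.8° = 2.842 m; N'_4 = 164·cos23.8° − 11·2.842 = 118.8; c'Δl = 14.78; W sinα = 66.2
Slice 5: Δl = 2.4/cos34.7° = 2.919 m; N'_5 = 94·cos34.7° − 16·2.919 = 30.6; c'Δl = 15.18; W sinα = 53.5
Slice 6: Δl = 1.4/cos43.9° = 1.943 m; N'_6 = 17·cos43.9° − 2·1.943 = 8.4; c'Δl = 10.10; W sinα = 11.8
Σc'Δl = 81.6 kN/m; ΣN' = 417.4 kN/m; ΣW sinα = 168.9 kN/m
Resisting = 81.6 + 417.4·tan30.5° = 81.6 + 245.9 = 327.5 kN/m
FS = 327.5 / 168.9 = 1.939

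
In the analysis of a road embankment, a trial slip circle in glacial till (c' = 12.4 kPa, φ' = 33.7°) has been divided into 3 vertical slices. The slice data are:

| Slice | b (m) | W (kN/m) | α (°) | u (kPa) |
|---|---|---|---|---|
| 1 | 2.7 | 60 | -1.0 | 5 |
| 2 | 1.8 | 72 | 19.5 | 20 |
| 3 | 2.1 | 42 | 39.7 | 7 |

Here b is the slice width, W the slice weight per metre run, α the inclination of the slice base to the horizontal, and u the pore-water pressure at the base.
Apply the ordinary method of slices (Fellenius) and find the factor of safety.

Ordinary method of slices: FS = Σ[c'·Δl_i + (W_i cosα_i − u_i·Δl_i)·tanφ'] / Σ W_i sinα_i, with Δl_i = b_i / cosα_i.
Slice 1: Δl = 2.7/cos(-1.0°) = 2.700 m; N'_1 = 60·cos(-1.0°) − 5·2.700 = 46.5; c'Δl = 33.49; W sinα = -1.0
Slice 2: Δl = 1.8/cos19.5° = 1.910 m; N'_2 = 72·cos19.5° − 20·1.910 = 29.7; c'Δl = 23.68; W sinα = 24.0
Slice 3: Δl = 2.1/cos39.7° = 2.729 m; N'_3 = 42·cos39.7° − 7·2.729 = 13.2; c'Δl = 33.84; W sinα = 26.8
Σc'Δl = 91.0 kN/m; ΣN' = 89.4 kN/m; ΣW sinα = 49.8 kN/m
Resisting = 91.0 + 89.4·tan33.7° = 91.0 + 59.6 = 150.6 kN/m
FS = 150.6 / 49.8 = 3.023

FS = 3.02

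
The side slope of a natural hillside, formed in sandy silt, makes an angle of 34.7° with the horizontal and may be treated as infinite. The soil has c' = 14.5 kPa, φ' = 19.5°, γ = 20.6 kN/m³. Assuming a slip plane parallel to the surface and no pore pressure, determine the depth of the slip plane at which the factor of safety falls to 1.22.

z = 2.12 m

Setting FS = 1.22 in FS = [c' + γz cos²β tanφ'] / [γz sinβ cosβ] and solving for z:
z = c' / [γ cosβ (FS·sinβ − cosβ·tanφ')]
  = 14.5 / [20.6·cos34.7°·(1.22·sin34.7° − cos34.7°·tan19.5°)]
  = 14.5 / [20.6·0.8221·(1.22·0.5693 − 0.8221·0.3541)]
  = 14.5 / 6.8318 = 2.122 m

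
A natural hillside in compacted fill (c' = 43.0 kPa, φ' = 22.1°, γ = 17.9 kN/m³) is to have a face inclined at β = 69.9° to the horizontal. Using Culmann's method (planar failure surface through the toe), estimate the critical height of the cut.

Culmann's analysis gives the critical failure plane at α_cr = (β + φ')/2 = (69.9 + 22.1)/2 = 46.0°, and the critical height
H_c = (4c'/γ) · sinβ cosφ' / [1 − cos(β − φ')]
    = (4·43.0/17.9) · sin69.9°·cos22.1° / [1 − cos(47.8°)]
    = 9.609 · 0.9391·0.9265 / [1 − 0.6717]
    = 9.609 · 0.8701 / 0.3283
    = 25.47 m

H_c = 25.47 m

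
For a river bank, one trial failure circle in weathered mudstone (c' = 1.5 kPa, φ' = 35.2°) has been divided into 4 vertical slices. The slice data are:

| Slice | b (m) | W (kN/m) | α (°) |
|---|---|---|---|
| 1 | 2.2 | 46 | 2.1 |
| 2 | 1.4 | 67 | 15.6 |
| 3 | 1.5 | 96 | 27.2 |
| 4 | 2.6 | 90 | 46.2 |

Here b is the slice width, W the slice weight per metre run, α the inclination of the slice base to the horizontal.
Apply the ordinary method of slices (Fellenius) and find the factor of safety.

FS = 1.52

Ordinary method of slices: FS = Σ[c'·Δl_i + (W_i cosα_i)·tanφ'] / Σ W_i sinα_i, with Δl_i = b_i / cosα_i.
Slice 1: Δl = 2.2/cos2.1° = 2.201 m; N'_1 = 46·cos2.1° = 46.0; c'Δl = 3.30; W sinα = 1.7
Slice 2: Δl = 1.4/cos15.6° = 1.454 m; N'_2 = 67·cos15.6° = 64.5; c'Δl = 2.18; W sinα = 18.0
Slice 3: Δl = 1.5/cos27.2° = 1.686 m; N'_3 = 96·cos27.2° = 85.4; c'Δl = 2.53; W sinα = 43.9
Slice 4: Δl = 2.6/cos46.2° = 3.756 m; N'_4 = 90·cos46.2° = 62.3; c'Δl = 5.63; W sinα = 65.0
Σc'Δl = 13.6 kN/m; ΣN' = 258.2 kN/m; ΣW sinα = 128.5 kN/m
Resisting = 13.6 + 258.2·tan35.2° = 13.6 + 182.1 = 195.8 kN/m
FS = 195.8 / 128.5 = 1.523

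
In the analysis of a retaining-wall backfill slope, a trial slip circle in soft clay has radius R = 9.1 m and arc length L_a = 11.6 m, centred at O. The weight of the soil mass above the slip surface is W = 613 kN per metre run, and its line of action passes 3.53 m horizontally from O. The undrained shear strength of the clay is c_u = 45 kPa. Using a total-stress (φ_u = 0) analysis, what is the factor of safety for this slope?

Taking moments about the centre O, the resisting moment is provided by the undrained shear strength acting along the arc:
M_R = c_u·L_a·R = 45·11.60·9.1 = 4750.2 kN·m/m
M_D = W·d = 613·3.53 = 2163.9 kN·m/m
FS = M_R / M_D = 4750.2 / 2163.9 = 2.195

FS = 2.20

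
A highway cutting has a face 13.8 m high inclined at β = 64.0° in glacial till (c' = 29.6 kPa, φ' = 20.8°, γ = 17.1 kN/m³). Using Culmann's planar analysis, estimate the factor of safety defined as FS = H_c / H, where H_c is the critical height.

FS = 1.56

H_c = (4c'/γ) · sinβ cosφ' / [1 − cos(β − φ')]
    = (4·29.6/17.1) · sin64.0°·cos20.8° / [1 − cos43.2°]
    = 6.924 · 0.8402 / 0.2710 = 21.46 m
FS = H_c / H = 21.46 / 13.8 = 1.555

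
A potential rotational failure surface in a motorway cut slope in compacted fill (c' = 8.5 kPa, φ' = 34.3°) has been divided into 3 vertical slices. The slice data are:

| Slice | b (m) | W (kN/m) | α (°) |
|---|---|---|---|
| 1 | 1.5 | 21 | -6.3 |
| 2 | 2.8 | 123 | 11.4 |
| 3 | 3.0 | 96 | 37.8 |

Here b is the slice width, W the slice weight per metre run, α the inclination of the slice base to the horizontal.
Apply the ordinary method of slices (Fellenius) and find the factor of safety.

Ordinary method of slices: FS = Σ[c'·Δl_i + (W_i cosα_i)·tanφ'] / Σ W_i sinα_i, with Δl_i = b_i / cosα_i.
Slice 1: Δl = 1.5/cos(-6.3°) = 1.509 m; N'_1 = 21·cos(-6.3°) = 20.9; c'Δl = 12.83; W sinα = -2.3
Slice 2: Δl = 2.8/cos11.4° = 2.856 m; N'_2 = 123·cos11.4° = 120.6; c'Δl = 24.28; W sinα = 24.3
Slice 3: Δl = 3.0/cos37.8° = 3.797 m; N'_3 = 96·cos37.8° = 75.9; c'Δl = 32.27; W sinα = 58.8
Σc'Δl = 69.4 kN/m; ΣN' = 217.3 kN/m; ΣW sinα = 80.8 kN/m
Resisting = 69.4 + 217.3·tan34.3° = 69.4 + 148.2 = 217.6 kN/m
FS = 217.6 / 80.8 = 2.692

FS = 2.69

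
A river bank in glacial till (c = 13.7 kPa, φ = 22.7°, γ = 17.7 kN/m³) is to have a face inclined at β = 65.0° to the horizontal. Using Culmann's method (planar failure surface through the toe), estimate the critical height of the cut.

Culmann's analysis gives the critical failure plane at α_cr = (β + φ)/2 = (65.0 + 22.7)/2 = 43.9°, and the critical height
H_c = (4c/γ) · sinβ cosφ / [1 − cos(β − φ)]
    = (4·13.7/17.7) · sin65.0°·cos22.7° / [1 − cos(42.3°)]
    = 3.096 · 0.9063·0.9225 / [1 − 0.7396]
    = 3.096 · 0.8361 / 0.2604
    = 9.94 m

H_c = 9.94 m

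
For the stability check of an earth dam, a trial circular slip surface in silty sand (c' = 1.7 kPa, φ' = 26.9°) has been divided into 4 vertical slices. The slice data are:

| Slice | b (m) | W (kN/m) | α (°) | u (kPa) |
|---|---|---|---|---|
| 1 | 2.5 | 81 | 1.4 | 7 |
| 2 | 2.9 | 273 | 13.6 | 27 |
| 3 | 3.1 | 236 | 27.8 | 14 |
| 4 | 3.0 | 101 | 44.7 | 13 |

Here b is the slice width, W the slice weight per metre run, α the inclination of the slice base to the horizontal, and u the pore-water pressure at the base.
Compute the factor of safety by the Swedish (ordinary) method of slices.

Ordinary method of slices: FS = Σ[c'·Δl_i + (W_i cosα_i − u_i·Δl_i)·tanφ'] / Σ W_i sinα_i, with Δl_i = b_i / cosα_i.
Slice 1: Δl = 2.5/cos1.4° = 2.501 m; N'_1 = 81·cos1.4° − 7·2.501 = 63.5; c'Δl = 4.25; W sinα = 2.0
Slice 2: Δl = 2.9/cos13.6° = 2.984 m; N'_2 = 273·cos13.6° − 27·2.984 = 184.8; c'Δl = 5.07; W sinα = 64.2
Slice 3: Δl = 3.1/cos27.8° = 3.504 m; N'_3 = 236·cos27.8° − 14·3.504 = 159.7; c'Δl = 5.96; W sinα = 110.1
Slice 4: Δl = 3.0/cos44.7° = 4.221 m; N'_4 = 101·cos44.7° − 13·4.221 = 16.9; c'Δl = 7.18; W sinα = 71.0
Σc'Δl = 22.5 kN/m; ΣN' = 424.9 kN/m; ΣW sinα = 247.3 kN/m
Resisting = 22.5 + 424.9·tan26.9° = 22.5 + 215.6 = 238.0 kN/m
FS = 238.0 / 247.3 = 0.962

FS = 0.96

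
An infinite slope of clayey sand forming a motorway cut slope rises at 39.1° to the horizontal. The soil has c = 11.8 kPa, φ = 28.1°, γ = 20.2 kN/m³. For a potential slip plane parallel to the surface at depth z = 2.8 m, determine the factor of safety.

For an infinite slope with a slip plane parallel to the surface (no pore pressure): FS = [c + γz cos²β tanφ] / [γz sinβ cosβ].
γz = 20.2·2.8 = 56.56 kN/m²
Numerator = 11.8 + 56.56·cos²39.1°·tan28.1° = 11.8 + 56.56·0.6022·0.5340 = 29.988 kPa
Denominator = 56.56·sin39.1°·cos39.1° = 56.56·0.6307·0.7760 = 27.682 kPa
FS = 29.988 / 27.682 = 1.083

FS = 1.08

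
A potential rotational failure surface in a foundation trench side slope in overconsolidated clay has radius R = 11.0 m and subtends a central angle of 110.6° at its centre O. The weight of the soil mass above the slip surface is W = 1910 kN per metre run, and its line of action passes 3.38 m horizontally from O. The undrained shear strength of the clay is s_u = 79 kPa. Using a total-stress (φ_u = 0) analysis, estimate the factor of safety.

FS = 2.86

Taking moments about the centre O, the resisting moment is provided by the undrained shear strength acting along the arc:
Arc length L_a = R·θ = 11.0·(110.6°·π/180) = 11.0·1.9303 = 21.23 m
M_R = s_u·L_a·R = 79·21.23·11.0 = 18452.1 kN·m/m
M_D = W·d = 1910·3.38 = 6455.8 kN·m/m
FS = M_R / M_D = 18452.1 / 6455.8 = 2.858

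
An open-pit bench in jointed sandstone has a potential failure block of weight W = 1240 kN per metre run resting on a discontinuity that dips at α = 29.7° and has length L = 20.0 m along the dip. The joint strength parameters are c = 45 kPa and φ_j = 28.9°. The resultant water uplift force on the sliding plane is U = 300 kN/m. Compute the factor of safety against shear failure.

FS = 2.16

Resolving the block weight along and normal to the plane and applying the Mohr–Coulomb strength on the joint:
N' = W cosα − U = 1240·cos29.7° − 300 = 777.1 kN/m
Driving force T = W sinα = 1240·sin29.7° = 614.4 kN/m
Resisting force R = c·L + N'·tanφ_j = 45·20.0 + 777.1·tan28.9° = 900.0 + 429.0 = 1329.0 kN/m
FS = R / T = 1329.0 / 614.4 = 2.163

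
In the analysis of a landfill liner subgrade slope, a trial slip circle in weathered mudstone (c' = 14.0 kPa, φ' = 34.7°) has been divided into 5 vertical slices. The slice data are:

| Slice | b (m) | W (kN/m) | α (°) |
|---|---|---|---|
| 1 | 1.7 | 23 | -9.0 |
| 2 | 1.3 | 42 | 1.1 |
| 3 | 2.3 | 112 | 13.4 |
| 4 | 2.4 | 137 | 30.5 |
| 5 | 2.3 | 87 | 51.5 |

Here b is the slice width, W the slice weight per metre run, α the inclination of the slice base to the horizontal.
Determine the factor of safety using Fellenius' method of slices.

FS = 2.52

Ordinary method of slices: FS = Σ[c'·Δl_i + (W_i cosα_i)·tanφ'] / Σ W_i sinα_i, with Δl_i = b_i / cosα_i.
Slice 1: Δl = 1.7/cos(-9.0°) = 1.721 m; N'_1 = 23·cos(-9.0°) = 22.7; c'Δl = 24.10; W sinα = -3.6
Slice 2: Δl = 1.3/cos1.1° = 1.300 m; N'_2 = 42·cos1.1° = 42.0; c'Δl = 18.20; W sinα = 0.8
Slice 3: Δl = 2.3/cos13.4° = 2.364 m; N'_3 = 112·cos13.4° = 109.0; c'Δl = 33.10; W sinα = 26.0
Slice 4: Δl = 2.4/cos30.5° = 2.785 m; N'_4 = 137·cos30.5° = 118.0; c'Δl = 39.00; W sinα = 69.5
Slice 5: Δl = 2.3/cos51.5° = 3.695 m; N'_5 = 87·cos51.5° = 54.2; c'Δl = 51.73; W sinα = 68.1
Σc'Δl = 166.1 kN/m; ΣN' = 345.9 kN/m; ΣW sinα = 160.8 kN/m
Resisting = 166.1 + 345.9·tan34.7° = 166.1 + 239.5 = 405.6 kN/m
FS = 405.6 / 160.8 = 2.523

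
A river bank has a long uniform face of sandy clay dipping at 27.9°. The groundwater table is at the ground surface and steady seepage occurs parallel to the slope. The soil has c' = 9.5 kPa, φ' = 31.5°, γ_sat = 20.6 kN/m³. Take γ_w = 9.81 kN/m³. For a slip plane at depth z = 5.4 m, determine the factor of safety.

FS = 0.81

With seepage parallel to the slope and the water table at the surface, the effective normal stress on the slip plane uses the buoyant unit weight γ' = γ_sat − γ_w while the driving shear stress uses γ_sat:
FS = [c' + γ' z cos²β tanφ'] / [γ_sat z sinβ cosβ]
γ' = 20.6 − 9.81 = 10.79 kN/m³
Numerator = 9.5 + 10.79·5.4·cos²27.9°·tan31.5° = 9.5 + 10.79·5.4·0.7810·0.6128 = 37.387 kPa
Denominator = 20.6·5.4·sin27.9°·cos27.9° = 20.6·5.4·0.4679·0.8838 = 46.002 kPa
FS = 37.387 / 46.002 = 0.813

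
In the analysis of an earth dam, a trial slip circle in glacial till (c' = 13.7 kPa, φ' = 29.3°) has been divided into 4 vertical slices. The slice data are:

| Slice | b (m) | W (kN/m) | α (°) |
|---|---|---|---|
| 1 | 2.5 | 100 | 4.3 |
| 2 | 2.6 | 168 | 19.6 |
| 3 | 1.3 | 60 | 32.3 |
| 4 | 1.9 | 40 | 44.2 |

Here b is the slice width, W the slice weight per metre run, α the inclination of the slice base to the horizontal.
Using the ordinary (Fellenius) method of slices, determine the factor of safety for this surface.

FS = 2.58

Ordinary method of slices: FS = Σ[c'·Δl_i + (W_i cosα_i)·tanφ'] / Σ W_i sinα_i, with Δl_i = b_i / cosα_i.
Slice 1: Δl = 2.5/cos4.3° = 2.507 m; N'_1 = 100·cos4.3° = 99.7; c'Δl = 34.35; W sinα = 7.5
Slice 2: Δl = 2.6/cos19.6° = 2.760 m; N'_2 = 168·cos19.6° = 158.3; c'Δl = 37.81; W sinα = 56.4
Slice 3: Δl = 1.3/cos32.3° = 1.538 m; N'_3 = 60·cos32.3° = 50.7; c'Δl = 21.07; W sinα = 32.1
Slice 4: Δl = 1.9/cos44.2° = 2.650 m; N'_4 = 40·cos44.2° = 28.7; c'Δl = 36.31; W sinα = 27.9
Σc'Δl = 129.5 kN/m; ΣN' = 337.4 kN/m; ΣW sinα = 123.8 kN/m
Resisting = 129.5 + 337.4·tan29.3° = 129.5 + 189.3 = 318.9 kN/m
FS = 318.9 / 123.8 = 2.576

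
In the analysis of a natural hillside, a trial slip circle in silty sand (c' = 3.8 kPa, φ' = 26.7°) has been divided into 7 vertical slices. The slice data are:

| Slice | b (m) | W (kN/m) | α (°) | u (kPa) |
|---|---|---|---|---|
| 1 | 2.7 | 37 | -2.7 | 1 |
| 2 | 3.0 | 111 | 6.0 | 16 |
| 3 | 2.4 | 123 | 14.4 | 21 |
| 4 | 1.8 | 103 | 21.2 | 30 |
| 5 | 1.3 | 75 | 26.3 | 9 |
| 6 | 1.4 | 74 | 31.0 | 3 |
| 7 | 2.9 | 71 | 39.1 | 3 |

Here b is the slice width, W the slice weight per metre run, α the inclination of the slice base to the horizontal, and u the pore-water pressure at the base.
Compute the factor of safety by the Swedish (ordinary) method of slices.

Ordinary method of slices: FS = Σ[c'·Δl_i + (W_i cosα_i − u_i·Δl_i)·tanφ'] / Σ W_i sinα_i, with Δl_i = b_i / cosα_i.
Slice 1: Δl = 2.7/cos(-2.7°) = 2.703 m; N'_1 = 37·cos(-2.7°) − 1·2.703 = 34.3; c'Δl = 10.27; W sinα = -1.7
Slice 2: Δl = 3.0/cos6.0° = 3.017 m; N'_2 = 111·cos6.0° − 16·3.017 = 62.1; c'Δl = 11.46; W sinα = 11.6
Slice 3: Δl = 2.4/cos14.4° = 2.478 m; N'_3 = 123·cos14.4° − 21·2.478 = 67.1; c'Δl = 9.42; W sinα = 30.6
Slice 4: Δl = 1.8/cos21.2° = 1.931 m; N'_4 = 103·cos21.2° − 30·1.931 = 38.1; c'Δl = 7.34; W sinα = 37.2
Slice 5: Δl = 1.3/cos26.3° = 1.450 m; N'_5 = 75·cos26.3° − 9·1.450 = 54.2; c'Δl = 5.51; W sinα = 33.2
Slice 6: Δl = 1.4/cos31.0° = 1.633 m; N'_6 = 74·cos31.0° − 3·1.633 = 58.5; c'Δl = 6.21; W sinα = 38.1
Slice 7: Δl = 2.9/cos39.1° = 3.737 m; N'_7 = 71·cos39.1° − 3·3.737 = 43.9; c'Δl = 14.20; W sinα = 44.8
Σc'Δl = 64.4 kN/m; ΣN' = 358.2 kN/m; ΣW sinα = 193.8 kN/m
Resisting = 64.4 + 358.2·tan26.7° = 64.4 + 180.2 = 244.6 kN/m
FS = 244.6 / 193.8 = 1.262

FS = 1.26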